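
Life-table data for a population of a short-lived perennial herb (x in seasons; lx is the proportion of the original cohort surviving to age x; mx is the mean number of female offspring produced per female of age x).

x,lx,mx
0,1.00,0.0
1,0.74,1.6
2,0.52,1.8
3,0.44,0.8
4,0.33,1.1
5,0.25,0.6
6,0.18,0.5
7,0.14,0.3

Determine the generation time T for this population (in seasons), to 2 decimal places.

2.29

lx·mx: 0, 1.184, 0.936, 0.352, 0.363, 0.15, 0.09, 0.042 → R0 = 3.117
x·lx·mx: 0, 1.184, 1.872, 1.056, 1.452, 0.75, 0.54, 0.294 → Σ = 7.148
T = 7.148 / 3.117 = 2.293231… → 2.29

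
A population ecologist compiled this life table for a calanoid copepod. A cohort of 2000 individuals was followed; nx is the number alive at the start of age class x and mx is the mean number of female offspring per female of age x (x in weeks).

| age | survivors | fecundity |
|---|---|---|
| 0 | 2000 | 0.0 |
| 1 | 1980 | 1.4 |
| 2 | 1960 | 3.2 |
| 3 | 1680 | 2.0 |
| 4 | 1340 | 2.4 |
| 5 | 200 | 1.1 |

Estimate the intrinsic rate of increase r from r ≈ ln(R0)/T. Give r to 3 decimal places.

0.833

lx = nx/n0 = nx/2000: 1, 0.99, 0.98, 0.84, 0.67, 0.1
R0 = Σ lx·mx = 0 + 1.386 + 3.136 + 1.68 + 1.608 + 0.11 = 7.92
Σ x·lx·mx = 19.68; T = 19.68/7.92 = 2.48485…
r ≈ ln(R0)/T = ln(7.92)/2.48485… = 0.8328… → 0.833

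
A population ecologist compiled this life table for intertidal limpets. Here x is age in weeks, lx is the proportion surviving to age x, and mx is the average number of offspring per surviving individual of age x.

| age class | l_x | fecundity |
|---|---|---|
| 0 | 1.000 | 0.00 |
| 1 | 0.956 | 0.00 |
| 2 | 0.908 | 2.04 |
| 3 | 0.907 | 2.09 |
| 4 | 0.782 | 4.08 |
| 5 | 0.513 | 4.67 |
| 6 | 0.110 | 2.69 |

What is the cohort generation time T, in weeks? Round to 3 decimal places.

3.729

lx·mx: 0, 0, 1.85232, 1.89563, 3.19056, 2.39571, 0.2959 → R0 = 9.63012
x·lx·mx: 0, 0, 3.70464, 5.68689, 12.76224, 11.97855, 1.7754 → Σ = 35.90772
T = 35.90772 / 9.63012 = 3.728689… → 3.729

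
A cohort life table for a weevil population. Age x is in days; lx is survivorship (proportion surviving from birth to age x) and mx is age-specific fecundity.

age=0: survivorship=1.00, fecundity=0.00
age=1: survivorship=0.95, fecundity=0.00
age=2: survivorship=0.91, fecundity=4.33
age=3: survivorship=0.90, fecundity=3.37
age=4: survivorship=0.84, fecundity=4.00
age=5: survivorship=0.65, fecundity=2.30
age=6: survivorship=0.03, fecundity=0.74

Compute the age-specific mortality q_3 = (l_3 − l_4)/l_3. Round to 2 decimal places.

q_3 = (l_3 − l_4) / l_3 = (0.9 − 0.84) / 0.9
     = 0.06 / 0.9 = 0.066667… → 0.07

0.07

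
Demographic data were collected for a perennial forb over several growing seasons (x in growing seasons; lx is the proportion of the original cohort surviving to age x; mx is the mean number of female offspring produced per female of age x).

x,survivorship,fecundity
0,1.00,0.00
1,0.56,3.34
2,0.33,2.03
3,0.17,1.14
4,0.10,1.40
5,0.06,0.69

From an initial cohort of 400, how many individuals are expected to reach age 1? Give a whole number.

Expected survivors = N0 · l_1 = 400 × 0.56 = 224 → 224

224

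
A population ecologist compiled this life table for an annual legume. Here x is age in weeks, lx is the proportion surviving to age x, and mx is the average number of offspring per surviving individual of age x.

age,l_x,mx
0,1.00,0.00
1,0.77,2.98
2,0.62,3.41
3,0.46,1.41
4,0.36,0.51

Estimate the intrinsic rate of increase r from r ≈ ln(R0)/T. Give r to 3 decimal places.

R0 = Σ lx·mx = 0 + 2.2946 + 2.1142 + 0.6486 + 0.1836 = 5.241
Σ x·lx·mx = 9.2032; T = 9.2032/5.241 = 1.756…
r ≈ ln(R0)/T = ln(5.241)/1.756… = 0.94334… → 0.943

0.943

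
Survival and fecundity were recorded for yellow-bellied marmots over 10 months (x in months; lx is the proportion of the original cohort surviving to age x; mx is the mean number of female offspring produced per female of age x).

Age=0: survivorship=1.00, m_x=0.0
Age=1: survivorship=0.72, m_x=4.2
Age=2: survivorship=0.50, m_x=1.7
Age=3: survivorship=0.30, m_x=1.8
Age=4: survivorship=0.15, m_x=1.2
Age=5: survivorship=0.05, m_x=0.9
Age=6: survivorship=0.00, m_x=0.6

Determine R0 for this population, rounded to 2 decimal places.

lx·mx by age: 0, 3.024, 0.85, 0.54, 0.18, 0.045, 0
R0 = Σ lx·mx = 4.639 → 4.64

4.64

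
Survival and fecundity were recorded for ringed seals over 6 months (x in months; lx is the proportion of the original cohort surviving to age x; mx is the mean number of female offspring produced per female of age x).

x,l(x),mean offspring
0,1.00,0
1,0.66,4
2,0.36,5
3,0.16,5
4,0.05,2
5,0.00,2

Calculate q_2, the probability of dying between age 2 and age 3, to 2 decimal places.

q_2 = (l_2 − l_3) / l_2 = (0.36 − 0.16) / 0.36
     = 0.2 / 0.36 = 0.555556… → 0.56

0.56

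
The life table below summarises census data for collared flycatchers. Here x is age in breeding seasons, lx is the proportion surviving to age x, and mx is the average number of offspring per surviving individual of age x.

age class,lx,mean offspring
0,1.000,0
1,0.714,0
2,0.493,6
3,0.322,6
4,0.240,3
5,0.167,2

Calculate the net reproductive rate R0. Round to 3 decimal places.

lx·mx by age: 0, 0, 2.958, 1.932, 0.72, 0.334
R0 = Σ lx·mx = 5.944 → 5.944

5.944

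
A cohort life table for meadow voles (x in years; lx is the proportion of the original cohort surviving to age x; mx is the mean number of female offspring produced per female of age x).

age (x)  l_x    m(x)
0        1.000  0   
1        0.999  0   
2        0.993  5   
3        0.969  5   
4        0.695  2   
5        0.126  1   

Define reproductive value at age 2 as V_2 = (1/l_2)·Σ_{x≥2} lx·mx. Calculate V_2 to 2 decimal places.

lx·mx for x ≥ 2: 4.965, 4.845, 1.39, 0.126 → sum = 11.326
V_2 = 11.326 / l_2 = 11.326 / 0.993 = 11.405841… → 11.41

11.41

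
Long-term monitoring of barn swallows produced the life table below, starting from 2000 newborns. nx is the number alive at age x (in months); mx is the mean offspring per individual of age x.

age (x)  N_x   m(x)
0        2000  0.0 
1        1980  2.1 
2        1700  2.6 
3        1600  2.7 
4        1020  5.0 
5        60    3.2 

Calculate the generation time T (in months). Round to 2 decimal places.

2.60

lx = nx/n0 = nx/2000: 1, 0.99, 0.85, 0.8, 0.51, 0.03
lx·mx: 0, 2.079, 2.21, 2.16, 2.55, 0.096 → R0 = 9.095
x·lx·mx: 0, 2.079, 4.42, 6.48, 10.2, 0.48 → Σ = 23.659
T = 23.659 / 9.095 = 2.601319… → 2.60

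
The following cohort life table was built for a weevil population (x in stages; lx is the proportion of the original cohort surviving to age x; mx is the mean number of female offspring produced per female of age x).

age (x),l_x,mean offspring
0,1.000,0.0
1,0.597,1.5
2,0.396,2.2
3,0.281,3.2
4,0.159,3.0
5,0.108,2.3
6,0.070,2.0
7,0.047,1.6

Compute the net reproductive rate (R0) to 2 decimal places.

3.61

lx·mx by age: 0, 0.8955, 0.8712, 0.8992, 0.477, 0.2484, 0.14, 0.0752
R0 = Σ lx·mx = 3.6065 → 3.61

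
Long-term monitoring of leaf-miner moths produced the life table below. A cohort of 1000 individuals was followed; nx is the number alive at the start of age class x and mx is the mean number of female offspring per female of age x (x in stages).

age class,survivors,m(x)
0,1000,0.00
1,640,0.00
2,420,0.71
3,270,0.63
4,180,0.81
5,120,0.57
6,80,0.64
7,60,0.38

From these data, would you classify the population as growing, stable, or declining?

lx = nx/n0 = nx/1000: 1, 0.64, 0.42, 0.27, 0.18, 0.12, 0.08, 0.06
R0 = Σ lx·mx = 0 + 0 + 0.2982 + 0.1701 + 0.1458 + 0.0684 + 0.0512 + 0.0228 = 0.7565
R0 < 1, so the population is declining.

declining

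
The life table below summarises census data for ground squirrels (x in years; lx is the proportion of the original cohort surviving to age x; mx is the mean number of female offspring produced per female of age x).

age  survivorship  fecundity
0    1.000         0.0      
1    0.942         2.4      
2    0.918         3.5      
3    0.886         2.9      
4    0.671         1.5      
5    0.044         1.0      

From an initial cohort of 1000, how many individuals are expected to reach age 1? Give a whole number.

Expected survivors = N0 · l_1 = 1000 × 0.942 = 942 → 942

942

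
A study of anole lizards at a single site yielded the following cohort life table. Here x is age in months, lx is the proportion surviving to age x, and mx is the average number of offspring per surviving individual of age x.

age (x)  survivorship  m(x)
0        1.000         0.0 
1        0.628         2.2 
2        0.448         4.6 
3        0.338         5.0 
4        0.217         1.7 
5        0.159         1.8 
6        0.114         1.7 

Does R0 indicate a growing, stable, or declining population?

R0 = Σ lx·mx = 0 + 1.3816 + 2.0608 + 1.69 + 0.3689 + 0.2862 + 0.1938 = 5.9813
R0 > 1, so the population is growing.

growing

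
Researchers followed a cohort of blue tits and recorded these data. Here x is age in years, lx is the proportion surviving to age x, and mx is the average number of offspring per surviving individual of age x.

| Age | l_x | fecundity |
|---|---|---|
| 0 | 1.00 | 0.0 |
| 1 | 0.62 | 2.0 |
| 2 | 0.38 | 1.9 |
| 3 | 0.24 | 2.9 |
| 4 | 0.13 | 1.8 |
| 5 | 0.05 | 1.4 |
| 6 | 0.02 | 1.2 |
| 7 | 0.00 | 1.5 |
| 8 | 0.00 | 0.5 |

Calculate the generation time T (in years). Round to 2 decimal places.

lx·mx: 0, 1.24, 0.722, 0.696, 0.234, 0.07, 0.024, 0, 0 → R0 = 2.986
x·lx·mx: 0, 1.24, 1.444, 2.088, 0.936, 0.35, 0.144, 0, 0 → Σ = 6.202
T = 6.202 / 2.986 = 2.077026… → 2.08

2.08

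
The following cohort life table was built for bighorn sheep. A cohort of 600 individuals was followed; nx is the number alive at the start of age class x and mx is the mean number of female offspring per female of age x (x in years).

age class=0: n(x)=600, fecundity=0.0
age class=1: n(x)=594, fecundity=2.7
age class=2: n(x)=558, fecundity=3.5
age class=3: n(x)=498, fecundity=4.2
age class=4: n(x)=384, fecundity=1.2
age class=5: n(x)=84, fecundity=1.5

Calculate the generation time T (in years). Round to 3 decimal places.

2.287

lx = nx/n0 = nx/600: 1, 0.99, 0.93, 0.83, 0.64, 0.14
lx·mx: 0, 2.673, 3.255, 3.486, 0.768, 0.21 → R0 = 10.392
x·lx·mx: 0, 2.673, 6.51, 10.458, 3.072, 1.05 → Σ = 23.763
T = 23.763 / 10.392 = 2.286663… → 2.287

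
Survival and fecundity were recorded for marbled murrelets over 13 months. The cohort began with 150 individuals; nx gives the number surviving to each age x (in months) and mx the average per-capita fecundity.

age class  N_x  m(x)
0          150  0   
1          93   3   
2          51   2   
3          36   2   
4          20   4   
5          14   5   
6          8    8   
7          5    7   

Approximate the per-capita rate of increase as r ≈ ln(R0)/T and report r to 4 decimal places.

lx = nx/n0 = nx/150: 1, 0.62, 0.34, 0.24, 0.13333…, 0.09333…, 0.05333…, 0.03333…
R0 = Σ lx·mx = 0 + 1.86 + 0.68 + 0.48 + 0.53333… + 0.46667… + 0.42667… + 0.23333… = 4.68…
Σ x·lx·mx = 13.32…; T = 13.32…/4.68… = 2.84615…
r ≈ ln(R0)/T = ln(4.68…)/2.84615… = 0.54224… → 0.5422

0.5422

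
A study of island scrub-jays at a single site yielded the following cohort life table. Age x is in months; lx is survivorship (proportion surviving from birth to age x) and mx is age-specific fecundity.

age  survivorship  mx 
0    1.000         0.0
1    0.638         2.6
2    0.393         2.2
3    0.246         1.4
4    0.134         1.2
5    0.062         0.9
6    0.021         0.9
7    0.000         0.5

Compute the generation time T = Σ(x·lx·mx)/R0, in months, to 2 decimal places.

1.76

lx·mx: 0, 1.6588, 0.8646, 0.3444, 0.1608, 0.0558, 0.0189, 0 → R0 = 3.1033
x·lx·mx: 0, 1.6588, 1.7292, 1.0332, 0.6432, 0.279, 0.1134, 0 → Σ = 5.4568
T = 5.4568 / 3.1033 = 1.758386… → 1.76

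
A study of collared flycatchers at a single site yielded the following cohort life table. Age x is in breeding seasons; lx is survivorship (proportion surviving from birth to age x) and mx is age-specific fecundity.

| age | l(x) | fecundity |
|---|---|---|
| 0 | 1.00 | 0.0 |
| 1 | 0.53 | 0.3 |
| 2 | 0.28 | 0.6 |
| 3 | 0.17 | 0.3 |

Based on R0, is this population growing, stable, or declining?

R0 = Σ lx·mx = 0 + 0.159 + 0.168 + 0.051 = 0.378
R0 < 1, so the population is declining.

declining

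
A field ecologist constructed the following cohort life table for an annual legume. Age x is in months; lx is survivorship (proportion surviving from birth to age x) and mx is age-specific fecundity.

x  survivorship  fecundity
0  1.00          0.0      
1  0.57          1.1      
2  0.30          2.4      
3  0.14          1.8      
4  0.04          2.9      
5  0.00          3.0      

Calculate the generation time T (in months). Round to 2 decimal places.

1.92

lx·mx: 0, 0.627, 0.72, 0.252, 0.116, 0 → R0 = 1.715
x·lx·mx: 0, 0.627, 1.44, 0.756, 0.464, 0 → Σ = 3.287
T = 3.287 / 1.715 = 1.916618… → 1.92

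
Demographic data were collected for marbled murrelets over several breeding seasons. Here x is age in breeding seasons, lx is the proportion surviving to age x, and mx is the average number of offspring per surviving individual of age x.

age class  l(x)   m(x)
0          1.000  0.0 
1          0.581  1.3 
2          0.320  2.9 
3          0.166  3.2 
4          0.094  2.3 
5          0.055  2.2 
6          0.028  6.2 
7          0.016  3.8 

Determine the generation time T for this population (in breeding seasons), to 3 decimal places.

lx·mx: 0, 0.7553, 0.928, 0.5312, 0.2162, 0.121, 0.1736, 0.0608 → R0 = 2.7861
x·lx·mx: 0, 0.7553, 1.856, 1.5936, 0.8648, 0.605, 1.0416, 0.4256 → Σ = 7.1419
T = 7.1419 / 2.7861 = 2.563404… → 2.563

2.563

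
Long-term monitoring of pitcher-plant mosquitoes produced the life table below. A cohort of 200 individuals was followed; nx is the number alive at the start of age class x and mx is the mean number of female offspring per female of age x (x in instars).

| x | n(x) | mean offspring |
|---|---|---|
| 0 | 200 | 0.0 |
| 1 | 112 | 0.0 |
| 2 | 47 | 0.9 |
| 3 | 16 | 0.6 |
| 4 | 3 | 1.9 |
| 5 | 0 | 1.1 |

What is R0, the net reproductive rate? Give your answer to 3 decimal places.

0.288

lx = nx/n0 = nx/200: 1, 0.56, 0.235, 0.08, 0.015, 0
lx·mx by age: 0, 0, 0.2115, 0.048, 0.0285, 0
R0 = Σ lx·mx = 0.288 → 0.288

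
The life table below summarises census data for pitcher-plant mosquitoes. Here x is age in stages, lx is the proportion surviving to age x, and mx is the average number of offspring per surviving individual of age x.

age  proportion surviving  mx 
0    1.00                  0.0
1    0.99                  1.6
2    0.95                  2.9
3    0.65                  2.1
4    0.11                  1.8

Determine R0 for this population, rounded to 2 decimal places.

lx·mx by age: 0, 1.584, 2.755, 1.365, 0.198
R0 = Σ lx·mx = 5.902 → 5.90

5.90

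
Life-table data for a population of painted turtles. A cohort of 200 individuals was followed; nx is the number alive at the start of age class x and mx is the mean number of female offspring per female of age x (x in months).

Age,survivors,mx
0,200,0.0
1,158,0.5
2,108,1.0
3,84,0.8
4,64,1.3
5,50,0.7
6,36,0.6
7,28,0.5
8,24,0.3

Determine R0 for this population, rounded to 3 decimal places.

lx = nx/n0 = nx/200: 1, 0.79, 0.54, 0.42, 0.32, 0.25, 0.18, 0.14, 0.12
lx·mx by age: 0, 0.395, 0.54, 0.336, 0.416, 0.175, 0.108, 0.07, 0.036
R0 = Σ lx·mx = 2.076 → 2.076

2.076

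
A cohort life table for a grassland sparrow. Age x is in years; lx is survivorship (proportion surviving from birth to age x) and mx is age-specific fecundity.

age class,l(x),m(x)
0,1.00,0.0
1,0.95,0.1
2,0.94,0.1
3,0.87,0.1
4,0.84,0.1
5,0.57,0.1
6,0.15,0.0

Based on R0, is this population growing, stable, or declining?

declining

R0 = Σ lx·mx = 0 + 0.095 + 0.094 + 0.087 + 0.084 + 0.057 + 0 = 0.417
R0 < 1, so the population is declining.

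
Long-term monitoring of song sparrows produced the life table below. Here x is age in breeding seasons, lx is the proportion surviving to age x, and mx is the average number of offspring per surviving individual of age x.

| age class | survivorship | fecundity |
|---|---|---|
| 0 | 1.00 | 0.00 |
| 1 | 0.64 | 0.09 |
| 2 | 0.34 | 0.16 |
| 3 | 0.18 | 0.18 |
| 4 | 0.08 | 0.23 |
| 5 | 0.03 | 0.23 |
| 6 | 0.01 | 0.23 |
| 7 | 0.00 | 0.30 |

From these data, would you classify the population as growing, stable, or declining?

declining

R0 = Σ lx·mx = 0 + 0.0576 + 0.0544 + 0.0324 + 0.0184 + 0.0069 + 0.0023 + 0 = 0.172
R0 < 1, so the population is declining.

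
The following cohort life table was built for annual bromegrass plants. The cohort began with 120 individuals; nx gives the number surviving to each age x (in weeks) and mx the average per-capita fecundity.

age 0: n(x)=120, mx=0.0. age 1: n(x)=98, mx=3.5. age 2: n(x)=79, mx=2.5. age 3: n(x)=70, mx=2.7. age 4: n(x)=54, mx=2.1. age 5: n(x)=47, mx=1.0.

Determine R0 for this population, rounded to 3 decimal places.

lx = nx/n0 = nx/120: 1, 0.81667…, 0.65833…, 0.58333…, 0.45, 0.39167…
lx·mx by age: 0, 2.858333…, 1.645833…, 1.575…, 0.945, 0.391667…
R0 = Σ lx·mx = 7.415833… → 7.416

7.416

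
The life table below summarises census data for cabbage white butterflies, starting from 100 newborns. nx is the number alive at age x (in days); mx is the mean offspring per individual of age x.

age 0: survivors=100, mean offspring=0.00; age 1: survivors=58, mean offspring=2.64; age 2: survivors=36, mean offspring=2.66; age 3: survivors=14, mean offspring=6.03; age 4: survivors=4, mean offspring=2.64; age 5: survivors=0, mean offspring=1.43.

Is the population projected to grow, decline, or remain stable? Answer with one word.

lx = nx/n0 = nx/100: 1, 0.58, 0.36, 0.14, 0.04, 0
R0 = Σ lx·mx = 0 + 1.5312 + 0.9576 + 0.8442 + 0.1056 + 0 = 3.4386
R0 > 1, so the population is growing.

growing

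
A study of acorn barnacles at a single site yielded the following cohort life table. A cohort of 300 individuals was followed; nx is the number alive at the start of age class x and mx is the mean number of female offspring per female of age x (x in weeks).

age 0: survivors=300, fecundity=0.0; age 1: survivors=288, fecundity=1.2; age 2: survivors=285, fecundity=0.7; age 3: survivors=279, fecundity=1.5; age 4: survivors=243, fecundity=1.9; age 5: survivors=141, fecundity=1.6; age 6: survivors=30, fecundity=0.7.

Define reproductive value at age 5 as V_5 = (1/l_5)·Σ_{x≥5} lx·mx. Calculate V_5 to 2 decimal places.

1.75

lx = nx/n0 = nx/300: 1, 0.96, 0.95, 0.93, 0.81, 0.47, 0.1
lx·mx for x ≥ 5: 0.752, 0.07 → sum = 0.822
V_5 = 0.822 / l_5 = 0.822 / 0.47 = 1.748936… → 1.75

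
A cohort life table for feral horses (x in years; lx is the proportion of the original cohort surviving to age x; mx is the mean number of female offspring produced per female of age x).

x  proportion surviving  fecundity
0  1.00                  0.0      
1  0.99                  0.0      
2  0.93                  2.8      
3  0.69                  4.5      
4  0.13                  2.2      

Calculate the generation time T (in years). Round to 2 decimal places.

2.61

lx·mx: 0, 0, 2.604, 3.105, 0.286 → R0 = 5.995
x·lx·mx: 0, 0, 5.208, 9.315, 1.144 → Σ = 15.667
T = 15.667 / 5.995 = 2.613344… → 2.61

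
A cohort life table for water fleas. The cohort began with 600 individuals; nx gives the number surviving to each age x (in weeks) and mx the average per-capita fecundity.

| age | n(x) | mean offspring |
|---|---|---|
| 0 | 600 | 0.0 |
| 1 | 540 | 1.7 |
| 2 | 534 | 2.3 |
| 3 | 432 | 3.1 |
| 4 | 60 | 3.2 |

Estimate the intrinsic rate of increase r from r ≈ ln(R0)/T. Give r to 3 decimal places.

lx = nx/n0 = nx/600: 1, 0.9, 0.89, 0.72, 0.1
R0 = Σ lx·mx = 0 + 1.53 + 2.047 + 2.232 + 0.32 = 6.129
Σ x·lx·mx = 13.6; T = 13.6/6.129 = 2.21896…
r ≈ ln(R0)/T = ln(6.129)/2.21896… = 0.81706… → 0.817

0.817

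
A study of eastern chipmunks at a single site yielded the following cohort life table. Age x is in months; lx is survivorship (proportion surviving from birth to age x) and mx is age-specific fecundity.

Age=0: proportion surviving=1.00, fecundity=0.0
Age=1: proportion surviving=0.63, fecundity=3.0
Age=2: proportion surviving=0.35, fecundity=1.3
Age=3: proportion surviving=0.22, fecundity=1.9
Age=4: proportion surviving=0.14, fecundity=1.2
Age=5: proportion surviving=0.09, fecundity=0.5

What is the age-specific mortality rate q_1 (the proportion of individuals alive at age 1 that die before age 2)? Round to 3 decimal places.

0.444

q_1 = (l_1 − l_2) / l_1 = (0.63 − 0.35) / 0.63
     = 0.28 / 0.63 = 0.444444… → 0.444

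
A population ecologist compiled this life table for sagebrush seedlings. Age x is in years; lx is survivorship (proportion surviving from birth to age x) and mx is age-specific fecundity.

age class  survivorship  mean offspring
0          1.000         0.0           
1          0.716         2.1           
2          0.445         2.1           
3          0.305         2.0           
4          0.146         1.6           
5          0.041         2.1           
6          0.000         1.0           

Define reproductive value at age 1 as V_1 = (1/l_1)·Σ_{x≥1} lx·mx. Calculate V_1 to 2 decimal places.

4.70

lx·mx for x ≥ 1: 1.5036, 0.9345, 0.61, 0.2336, 0.0861, 0 → sum = 3.3678
V_1 = 3.3678 / l_1 = 3.3678 / 0.716 = 4.703631… → 4.70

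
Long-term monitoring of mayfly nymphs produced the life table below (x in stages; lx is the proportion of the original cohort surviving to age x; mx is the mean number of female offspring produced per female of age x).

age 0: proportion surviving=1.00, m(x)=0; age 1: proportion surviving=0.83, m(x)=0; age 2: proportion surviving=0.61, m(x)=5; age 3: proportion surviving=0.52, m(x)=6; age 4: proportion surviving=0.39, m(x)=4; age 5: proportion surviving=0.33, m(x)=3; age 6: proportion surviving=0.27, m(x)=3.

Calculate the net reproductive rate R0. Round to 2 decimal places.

9.53

lx·mx by age: 0, 0, 3.05, 3.12, 1.56, 0.99, 0.81
R0 = Σ lx·mx = 9.53 → 9.53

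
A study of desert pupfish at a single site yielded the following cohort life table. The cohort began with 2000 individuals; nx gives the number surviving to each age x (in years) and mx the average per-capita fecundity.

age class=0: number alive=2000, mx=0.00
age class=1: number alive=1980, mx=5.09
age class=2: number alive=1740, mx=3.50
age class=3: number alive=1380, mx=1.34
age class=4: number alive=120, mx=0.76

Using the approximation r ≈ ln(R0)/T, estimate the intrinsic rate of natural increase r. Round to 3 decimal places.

1.416

lx = nx/n0 = nx/2000: 1, 0.99, 0.87, 0.69, 0.06
R0 = Σ lx·mx = 0 + 5.0391 + 3.045 + 0.9246 + 0.0456 = 9.0543
Σ x·lx·mx = 14.0853; T = 14.0853/9.0543 = 1.55565…
r ≈ ln(R0)/T = ln(9.0543)/1.55565… = 1.41628… → 1.416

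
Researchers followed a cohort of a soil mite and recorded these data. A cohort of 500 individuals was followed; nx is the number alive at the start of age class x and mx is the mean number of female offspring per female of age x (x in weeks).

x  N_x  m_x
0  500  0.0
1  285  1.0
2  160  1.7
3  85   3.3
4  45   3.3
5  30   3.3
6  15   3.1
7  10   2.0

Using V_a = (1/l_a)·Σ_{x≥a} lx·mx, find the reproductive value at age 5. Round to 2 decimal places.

5.52

lx = nx/n0 = nx/500: 1, 0.57, 0.32, 0.17, 0.09, 0.06, 0.03, 0.02
lx·mx for x ≥ 5: 0.198, 0.093, 0.04 → sum = 0.331
V_5 = 0.331 / l_5 = 0.331 / 0.06 = 5.516667… → 5.52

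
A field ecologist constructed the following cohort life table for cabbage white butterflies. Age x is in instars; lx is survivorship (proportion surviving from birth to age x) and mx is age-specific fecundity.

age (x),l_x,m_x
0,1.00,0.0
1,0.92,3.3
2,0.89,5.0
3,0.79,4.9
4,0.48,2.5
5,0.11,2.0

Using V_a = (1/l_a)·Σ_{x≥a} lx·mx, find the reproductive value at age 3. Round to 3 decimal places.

6.697

lx·mx for x ≥ 3: 3.871, 1.2, 0.22 → sum = 5.291
V_3 = 5.291 / l_3 = 5.291 / 0.79 = 6.697468… → 6.697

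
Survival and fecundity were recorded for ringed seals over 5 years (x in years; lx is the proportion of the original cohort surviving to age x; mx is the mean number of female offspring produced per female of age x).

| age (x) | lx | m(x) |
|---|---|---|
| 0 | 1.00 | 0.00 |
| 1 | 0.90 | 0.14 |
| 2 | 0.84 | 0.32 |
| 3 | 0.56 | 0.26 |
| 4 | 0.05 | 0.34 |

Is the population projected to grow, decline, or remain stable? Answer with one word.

R0 = Σ lx·mx = 0 + 0.126 + 0.2688 + 0.1456 + 0.017 = 0.5574
R0 < 1, so the population is declining.

declining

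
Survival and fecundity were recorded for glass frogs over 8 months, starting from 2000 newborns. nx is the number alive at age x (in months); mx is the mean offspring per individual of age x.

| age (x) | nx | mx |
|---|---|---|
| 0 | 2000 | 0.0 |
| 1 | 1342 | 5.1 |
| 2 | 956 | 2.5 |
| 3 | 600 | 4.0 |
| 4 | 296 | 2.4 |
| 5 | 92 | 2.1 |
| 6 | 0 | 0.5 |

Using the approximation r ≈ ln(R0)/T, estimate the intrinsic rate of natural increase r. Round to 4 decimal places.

1.0169

lx = nx/n0 = nx/2000: 1, 0.671, 0.478, 0.3, 0.148, 0.046, 0
R0 = Σ lx·mx = 0 + 3.4221 + 1.195 + 1.2 + 0.3552 + 0.0966 + 0 = 6.2689
Σ x·lx·mx = 11.3159; T = 11.3159/6.2689 = 1.80509…
r ≈ ln(R0)/T = ln(6.2689)/1.80509… = 1.016905… → 1.0169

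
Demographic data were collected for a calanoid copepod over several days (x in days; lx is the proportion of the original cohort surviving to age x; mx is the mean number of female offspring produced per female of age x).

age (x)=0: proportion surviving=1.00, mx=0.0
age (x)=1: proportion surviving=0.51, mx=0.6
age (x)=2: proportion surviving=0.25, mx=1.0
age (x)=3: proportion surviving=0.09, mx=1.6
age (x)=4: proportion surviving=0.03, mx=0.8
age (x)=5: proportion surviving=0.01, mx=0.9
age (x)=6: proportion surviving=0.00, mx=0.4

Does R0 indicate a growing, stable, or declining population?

R0 = Σ lx·mx = 0 + 0.306 + 0.25 + 0.144 + 0.024 + 0.009 + 0 = 0.733
R0 < 1, so the population is declining.

declining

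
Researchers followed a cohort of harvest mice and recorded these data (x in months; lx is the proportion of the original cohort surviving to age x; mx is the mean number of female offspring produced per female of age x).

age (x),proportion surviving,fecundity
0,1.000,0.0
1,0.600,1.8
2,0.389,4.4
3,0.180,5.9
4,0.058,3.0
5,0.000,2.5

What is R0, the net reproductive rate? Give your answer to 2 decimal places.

4.03

lx·mx by age: 0, 1.08, 1.7116, 1.062, 0.174, 0
R0 = Σ lx·mx = 4.0276 → 4.03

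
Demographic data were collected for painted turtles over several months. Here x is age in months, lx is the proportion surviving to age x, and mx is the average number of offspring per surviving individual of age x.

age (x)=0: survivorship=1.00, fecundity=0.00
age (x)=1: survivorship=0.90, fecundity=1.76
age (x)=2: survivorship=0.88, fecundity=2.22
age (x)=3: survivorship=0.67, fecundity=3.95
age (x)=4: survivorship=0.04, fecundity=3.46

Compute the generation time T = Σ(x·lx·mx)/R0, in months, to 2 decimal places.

2.21

lx·mx: 0, 1.584, 1.9536, 2.6465, 0.1384 → R0 = 6.3225
x·lx·mx: 0, 1.584, 3.9072, 7.9395, 0.5536 → Σ = 13.9843
T = 13.9843 / 6.3225 = 2.211831… → 2.21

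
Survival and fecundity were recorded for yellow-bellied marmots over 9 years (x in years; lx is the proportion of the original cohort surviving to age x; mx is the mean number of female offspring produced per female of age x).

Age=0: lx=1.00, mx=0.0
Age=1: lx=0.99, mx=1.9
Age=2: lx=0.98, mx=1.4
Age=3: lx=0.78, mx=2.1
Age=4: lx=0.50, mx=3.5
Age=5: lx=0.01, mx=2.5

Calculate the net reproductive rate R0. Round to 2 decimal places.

lx·mx by age: 0, 1.881, 1.372, 1.638, 1.75, 0.025
R0 = Σ lx·mx = 6.666 → 6.67

6.67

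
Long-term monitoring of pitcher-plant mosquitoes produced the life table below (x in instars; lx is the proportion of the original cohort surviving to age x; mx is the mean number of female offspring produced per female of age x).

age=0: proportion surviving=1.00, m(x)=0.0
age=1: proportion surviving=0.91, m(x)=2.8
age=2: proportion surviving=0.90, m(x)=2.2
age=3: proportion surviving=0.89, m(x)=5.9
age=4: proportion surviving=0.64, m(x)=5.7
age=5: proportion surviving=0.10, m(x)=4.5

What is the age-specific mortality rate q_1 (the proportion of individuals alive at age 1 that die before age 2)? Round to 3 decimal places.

q_1 = (l_1 − l_2) / l_1 = (0.91 − 0.9) / 0.91
     = 0.01 / 0.91 = 0.010989… → 0.011

0.011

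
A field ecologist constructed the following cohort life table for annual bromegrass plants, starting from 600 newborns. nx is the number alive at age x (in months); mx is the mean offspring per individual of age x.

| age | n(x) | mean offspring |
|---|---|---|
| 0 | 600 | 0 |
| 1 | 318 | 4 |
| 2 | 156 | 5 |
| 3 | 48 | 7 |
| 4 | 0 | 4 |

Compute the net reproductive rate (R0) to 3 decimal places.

3.980

lx = nx/n0 = nx/600: 1, 0.53, 0.26, 0.08, 0
lx·mx by age: 0, 2.12, 1.3, 0.56, 0
R0 = Σ lx·mx = 3.98 → 3.980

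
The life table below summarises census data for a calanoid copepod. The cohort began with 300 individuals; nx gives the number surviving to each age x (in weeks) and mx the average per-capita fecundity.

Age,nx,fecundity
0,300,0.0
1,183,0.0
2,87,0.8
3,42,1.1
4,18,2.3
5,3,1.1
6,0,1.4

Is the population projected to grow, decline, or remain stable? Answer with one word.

declining

lx = nx/n0 = nx/300: 1, 0.61, 0.29, 0.14, 0.06, 0.01, 0
R0 = Σ lx·mx = 0 + 0 + 0.232 + 0.154 + 0.138 + 0.011 + 0 = 0.535
R0 < 1, so the population is declining.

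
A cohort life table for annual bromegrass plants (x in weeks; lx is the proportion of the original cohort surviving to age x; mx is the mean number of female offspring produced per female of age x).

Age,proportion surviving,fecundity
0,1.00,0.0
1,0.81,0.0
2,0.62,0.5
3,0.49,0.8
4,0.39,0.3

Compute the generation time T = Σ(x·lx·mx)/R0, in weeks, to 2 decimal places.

lx·mx: 0, 0, 0.31, 0.392, 0.117 → R0 = 0.819
x·lx·mx: 0, 0, 0.62, 1.176, 0.468 → Σ = 2.264
T = 2.264 / 0.819 = 2.764347… → 2.76

2.76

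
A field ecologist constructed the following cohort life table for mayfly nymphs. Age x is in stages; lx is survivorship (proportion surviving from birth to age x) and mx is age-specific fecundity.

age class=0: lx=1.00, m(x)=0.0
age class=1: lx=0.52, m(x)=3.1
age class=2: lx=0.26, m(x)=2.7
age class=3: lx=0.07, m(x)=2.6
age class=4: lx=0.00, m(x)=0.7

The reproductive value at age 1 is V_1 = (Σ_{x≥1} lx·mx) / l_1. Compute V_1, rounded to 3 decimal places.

lx·mx for x ≥ 1: 1.612, 0.702, 0.182, 0 → sum = 2.496
V_1 = 2.496 / l_1 = 2.496 / 0.52 = 4.8 → 4.800

4.800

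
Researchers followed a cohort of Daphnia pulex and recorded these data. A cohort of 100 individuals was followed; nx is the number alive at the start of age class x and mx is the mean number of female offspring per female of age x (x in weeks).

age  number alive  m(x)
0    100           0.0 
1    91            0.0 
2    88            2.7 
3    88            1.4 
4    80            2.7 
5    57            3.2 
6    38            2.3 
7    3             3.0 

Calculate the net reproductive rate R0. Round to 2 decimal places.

8.56

lx = nx/n0 = nx/100: 1, 0.91, 0.88, 0.88, 0.8, 0.57, 0.38, 0.03
lx·mx by age: 0, 0, 2.376, 1.232, 2.16, 1.824, 0.874, 0.09
R0 = Σ lx·mx = 8.556 → 8.56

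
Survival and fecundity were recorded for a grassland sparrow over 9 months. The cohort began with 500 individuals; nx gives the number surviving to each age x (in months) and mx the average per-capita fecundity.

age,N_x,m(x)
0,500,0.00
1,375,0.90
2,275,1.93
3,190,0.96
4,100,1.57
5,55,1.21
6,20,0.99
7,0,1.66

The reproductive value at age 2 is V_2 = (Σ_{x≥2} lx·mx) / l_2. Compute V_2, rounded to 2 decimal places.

lx = nx/n0 = nx/500: 1, 0.75, 0.55, 0.38, 0.2, 0.11, 0.04, 0
lx·mx for x ≥ 2: 1.0615, 0.3648, 0.314, 0.1331, 0.0396, 0 → sum = 1.913
V_2 = 1.913 / l_2 = 1.913 / 0.55 = 3.478182… → 3.48

3.48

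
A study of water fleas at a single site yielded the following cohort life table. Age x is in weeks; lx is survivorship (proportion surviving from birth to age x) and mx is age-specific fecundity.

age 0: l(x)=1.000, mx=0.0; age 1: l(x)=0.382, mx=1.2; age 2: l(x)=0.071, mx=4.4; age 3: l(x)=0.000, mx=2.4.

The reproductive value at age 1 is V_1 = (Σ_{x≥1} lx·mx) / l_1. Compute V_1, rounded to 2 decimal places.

2.02

lx·mx for x ≥ 1: 0.4584, 0.3124, 0 → sum = 0.7708
V_1 = 0.7708 / l_1 = 0.7708 / 0.382 = 2.017801… → 2.02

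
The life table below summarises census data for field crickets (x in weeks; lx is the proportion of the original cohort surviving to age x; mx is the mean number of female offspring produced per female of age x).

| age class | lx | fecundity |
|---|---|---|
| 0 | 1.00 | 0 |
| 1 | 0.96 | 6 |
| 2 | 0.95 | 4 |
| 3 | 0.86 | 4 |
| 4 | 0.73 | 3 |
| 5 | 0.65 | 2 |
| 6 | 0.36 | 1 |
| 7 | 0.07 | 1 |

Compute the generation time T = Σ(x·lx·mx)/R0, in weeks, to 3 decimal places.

lx·mx: 0, 5.76, 3.8, 3.44, 2.19, 1.3, 0.36, 0.07 → R0 = 16.92
x·lx·mx: 0, 5.76, 7.6, 10.32, 8.76, 6.5, 2.16, 0.49 → Σ = 41.59
T = 41.59 / 16.92 = 2.458038… → 2.458

2.458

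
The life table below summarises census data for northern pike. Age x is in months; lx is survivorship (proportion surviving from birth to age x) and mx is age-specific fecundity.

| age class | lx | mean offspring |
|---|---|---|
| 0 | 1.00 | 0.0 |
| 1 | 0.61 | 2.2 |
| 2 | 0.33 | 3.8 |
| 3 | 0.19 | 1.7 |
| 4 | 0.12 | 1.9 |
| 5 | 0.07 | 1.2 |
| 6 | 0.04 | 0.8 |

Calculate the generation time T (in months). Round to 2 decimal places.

lx·mx: 0, 1.342, 1.254, 0.323, 0.228, 0.084, 0.032 → R0 = 3.263
x·lx·mx: 0, 1.342, 2.508, 0.969, 0.912, 0.42, 0.192 → Σ = 6.343
T = 6.343 / 3.263 = 1.943917… → 1.94

1.94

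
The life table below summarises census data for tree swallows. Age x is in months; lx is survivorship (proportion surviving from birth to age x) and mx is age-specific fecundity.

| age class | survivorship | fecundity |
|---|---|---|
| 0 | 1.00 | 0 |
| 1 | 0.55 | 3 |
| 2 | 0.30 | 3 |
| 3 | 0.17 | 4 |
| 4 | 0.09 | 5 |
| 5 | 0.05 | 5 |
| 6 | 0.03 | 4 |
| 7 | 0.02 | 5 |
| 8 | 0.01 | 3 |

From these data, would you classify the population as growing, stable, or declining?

R0 = Σ lx·mx = 0 + 1.65 + 0.9 + 0.68 + 0.45 + 0.25 + 0.12 + 0.1 + 0.03 = 4.18
R0 > 1, so the population is growing.

growing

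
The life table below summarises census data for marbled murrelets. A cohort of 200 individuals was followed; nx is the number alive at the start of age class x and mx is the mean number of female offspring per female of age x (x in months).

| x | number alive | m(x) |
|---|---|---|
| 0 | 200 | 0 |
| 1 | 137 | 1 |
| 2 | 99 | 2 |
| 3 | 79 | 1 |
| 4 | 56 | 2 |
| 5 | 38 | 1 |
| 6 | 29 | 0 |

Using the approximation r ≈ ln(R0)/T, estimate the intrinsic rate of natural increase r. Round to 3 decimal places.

lx = nx/n0 = nx/200: 1, 0.685, 0.495, 0.395, 0.28, 0.19, 0.145
R0 = Σ lx·mx = 0 + 0.685 + 0.99 + 0.395 + 0.56 + 0.19 + 0 = 2.82
Σ x·lx·mx = 7.04; T = 7.04/2.82 = 2.49645…
r ≈ ln(R0)/T = ln(2.82)/2.49645… = 0.41528… → 0.415

0.415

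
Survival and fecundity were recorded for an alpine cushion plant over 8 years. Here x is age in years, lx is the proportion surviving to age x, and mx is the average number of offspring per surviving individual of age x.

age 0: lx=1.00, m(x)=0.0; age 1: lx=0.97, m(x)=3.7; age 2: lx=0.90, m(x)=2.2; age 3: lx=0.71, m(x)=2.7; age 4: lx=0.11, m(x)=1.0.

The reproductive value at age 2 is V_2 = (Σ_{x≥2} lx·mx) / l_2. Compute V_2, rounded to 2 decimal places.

4.45

lx·mx for x ≥ 2: 1.98, 1.917, 0.11 → sum = 4.007
V_2 = 4.007 / l_2 = 4.007 / 0.9 = 4.452222… → 4.45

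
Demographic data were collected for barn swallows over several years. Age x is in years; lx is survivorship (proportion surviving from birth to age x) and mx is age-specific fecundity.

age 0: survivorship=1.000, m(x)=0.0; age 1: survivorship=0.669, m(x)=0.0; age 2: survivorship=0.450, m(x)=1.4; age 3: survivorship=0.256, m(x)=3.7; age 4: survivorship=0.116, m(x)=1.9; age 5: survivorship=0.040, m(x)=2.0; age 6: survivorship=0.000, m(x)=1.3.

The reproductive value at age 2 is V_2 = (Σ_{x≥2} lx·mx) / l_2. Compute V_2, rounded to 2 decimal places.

4.17

lx·mx for x ≥ 2: 0.63, 0.9472, 0.2204, 0.08, 0 → sum = 1.8776
V_2 = 1.8776 / l_2 = 1.8776 / 0.45 = 4.172444… → 4.17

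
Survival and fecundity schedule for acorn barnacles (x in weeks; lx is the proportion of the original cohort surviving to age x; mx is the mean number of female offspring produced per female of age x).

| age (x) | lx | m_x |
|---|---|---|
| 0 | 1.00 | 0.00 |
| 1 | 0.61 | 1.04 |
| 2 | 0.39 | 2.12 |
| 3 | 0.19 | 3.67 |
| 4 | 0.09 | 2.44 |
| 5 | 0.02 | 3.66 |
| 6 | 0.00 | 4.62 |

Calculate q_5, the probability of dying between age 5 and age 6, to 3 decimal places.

q_5 = (l_5 − l_6) / l_5 = (0.02 − 0) / 0.02
     = 0.02 / 0.02 = 1 → 1.000

1.000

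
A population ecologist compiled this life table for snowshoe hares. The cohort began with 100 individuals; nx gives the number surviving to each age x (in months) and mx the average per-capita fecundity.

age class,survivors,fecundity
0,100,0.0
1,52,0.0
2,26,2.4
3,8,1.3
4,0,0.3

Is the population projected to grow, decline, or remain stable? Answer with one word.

declining

lx = nx/n0 = nx/100: 1, 0.52, 0.26, 0.08, 0
R0 = Σ lx·mx = 0 + 0 + 0.624 + 0.104 + 0 = 0.728
R0 < 1, so the population is declining.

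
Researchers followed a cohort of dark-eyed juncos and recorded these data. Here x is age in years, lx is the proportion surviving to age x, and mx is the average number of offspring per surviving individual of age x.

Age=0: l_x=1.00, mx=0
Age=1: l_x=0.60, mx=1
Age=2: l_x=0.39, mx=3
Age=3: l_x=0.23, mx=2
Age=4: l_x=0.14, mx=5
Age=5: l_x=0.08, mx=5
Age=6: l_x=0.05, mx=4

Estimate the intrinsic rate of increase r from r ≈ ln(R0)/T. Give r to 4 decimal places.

0.4314

R0 = Σ lx·mx = 0 + 0.6 + 1.17 + 0.46 + 0.7 + 0.4 + 0.2 = 3.53
Σ x·lx·mx = 10.32; T = 10.32/3.53 = 2.92351…
r ≈ ln(R0)/T = ln(3.53)/2.92351… = 0.431432… → 0.4314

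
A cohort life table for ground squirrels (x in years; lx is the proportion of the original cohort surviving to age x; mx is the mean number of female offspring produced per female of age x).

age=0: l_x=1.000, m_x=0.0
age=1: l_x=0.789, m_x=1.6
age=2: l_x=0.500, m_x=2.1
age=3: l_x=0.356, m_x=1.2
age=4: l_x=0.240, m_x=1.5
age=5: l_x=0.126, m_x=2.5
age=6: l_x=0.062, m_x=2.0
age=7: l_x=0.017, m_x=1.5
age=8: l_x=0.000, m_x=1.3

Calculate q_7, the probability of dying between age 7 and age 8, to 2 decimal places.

q_7 = (l_7 − l_8) / l_7 = (0.017 − 0) / 0.017
     = 0.017 / 0.017 = 1 → 1.00

1.00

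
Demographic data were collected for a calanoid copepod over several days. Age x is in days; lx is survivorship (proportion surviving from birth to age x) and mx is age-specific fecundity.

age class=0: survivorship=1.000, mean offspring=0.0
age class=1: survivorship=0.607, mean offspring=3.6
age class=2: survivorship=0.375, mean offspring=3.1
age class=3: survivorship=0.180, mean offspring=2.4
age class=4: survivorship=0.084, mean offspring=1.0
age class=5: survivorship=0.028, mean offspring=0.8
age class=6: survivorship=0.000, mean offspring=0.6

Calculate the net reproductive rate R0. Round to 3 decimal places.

lx·mx by age: 0, 2.1852, 1.1625, 0.432, 0.084, 0.0224, 0
R0 = Σ lx·mx = 3.8861 → 3.886

3.886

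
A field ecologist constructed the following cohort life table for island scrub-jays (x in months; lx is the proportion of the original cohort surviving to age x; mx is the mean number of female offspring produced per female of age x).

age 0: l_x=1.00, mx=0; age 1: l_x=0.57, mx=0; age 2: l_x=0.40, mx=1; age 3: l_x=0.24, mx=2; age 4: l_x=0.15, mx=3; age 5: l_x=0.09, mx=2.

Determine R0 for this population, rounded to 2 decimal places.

lx·mx by age: 0, 0, 0.4, 0.48, 0.45, 0.18
R0 = Σ lx·mx = 1.51 → 1.51

1.51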